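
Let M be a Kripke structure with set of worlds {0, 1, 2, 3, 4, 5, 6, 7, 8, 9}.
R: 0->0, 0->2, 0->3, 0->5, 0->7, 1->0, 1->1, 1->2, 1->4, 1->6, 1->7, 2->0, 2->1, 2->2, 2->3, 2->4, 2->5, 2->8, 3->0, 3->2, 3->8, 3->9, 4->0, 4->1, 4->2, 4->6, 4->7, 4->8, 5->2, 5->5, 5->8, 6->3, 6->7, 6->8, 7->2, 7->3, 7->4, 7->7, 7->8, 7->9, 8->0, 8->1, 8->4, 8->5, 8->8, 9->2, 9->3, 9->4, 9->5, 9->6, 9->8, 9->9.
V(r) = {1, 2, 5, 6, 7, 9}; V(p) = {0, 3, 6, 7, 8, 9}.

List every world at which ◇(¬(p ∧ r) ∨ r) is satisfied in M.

Recall that ◇ψ holds at a world iff ψ holds at some accessible world.
Let φ = ◇(¬(p ∧ r) ∨ r). Evaluate φ at each world:
  0 (successors {0, 2, 3, 5, 7}): φ is true.
  1 (successors {0, 1, 2, 4, 6, 7}): φ is true.
  2 (successors {0, 1, 2, 3, 4, 5, 8}): φ is true.
  3 (successors {0, 2, 8, 9}): φ is true.
  4 (successors {0, 1, 2, 6, 7, 8}): φ is true.
  5 (successors {2, 5, 8}): φ is true.
  6 (successors {3, 7, 8}): φ is true.
  7 (successors {2, 3, 4, 7, 8, 9}): φ is true.
  8 (successors {0, 1, 4, 5, 8}): φ is true.
  9 (successors {2, 3, 4, 5, 6, 8, 9}): φ is true.
For instance, at 7:
  At 7: ◇(¬(p ∧ r) ∨ r) requires ¬(p ∧ r) ∨ r at some successor in {2, 3, 4, 7, 8, 9}.
    ¬(p ∧ r) ∨ r holds at 2, so ◇(¬(p ∧ r) ∨ r) is true at 7.
Satisfying worlds: {0, 1, 2, 3, 4, 5, 6, 7, 8, 9}

0, 1, 2, 3, 4, 5, 6, 7, 8, 9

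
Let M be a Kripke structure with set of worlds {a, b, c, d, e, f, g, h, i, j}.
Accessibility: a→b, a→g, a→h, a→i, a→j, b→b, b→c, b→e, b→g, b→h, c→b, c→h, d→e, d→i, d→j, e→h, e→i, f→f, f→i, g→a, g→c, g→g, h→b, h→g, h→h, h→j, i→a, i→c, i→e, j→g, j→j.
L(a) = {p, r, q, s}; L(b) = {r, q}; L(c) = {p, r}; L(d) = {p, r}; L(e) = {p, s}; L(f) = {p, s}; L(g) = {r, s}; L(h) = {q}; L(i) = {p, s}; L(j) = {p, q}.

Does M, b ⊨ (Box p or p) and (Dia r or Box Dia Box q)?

No

At b: Box p or p is false, Dia r or Box Dia Box q is true, so (Box p or p) and (Dia r or Box Dia Box q) is false.
  At b: Box p is false, p is false, so Box p or p is false.
    At b: Box p requires p at every successor {b, c, e, g, h}.
      p fails at b, so Box p is false at b.
  At b: Dia r is true, Box Dia Box q is false, so Dia r or Box Dia Box q is true.
    At b: Dia r requires r at some successor in {b, c, e, g, h}.
      r holds at b, so Dia r is true at b.
    At b: Box Dia Box q requires Dia Box q at every successor {b, c, e, g, h}.
      Dia Box q fails at c, so Box Dia Box q is false at b.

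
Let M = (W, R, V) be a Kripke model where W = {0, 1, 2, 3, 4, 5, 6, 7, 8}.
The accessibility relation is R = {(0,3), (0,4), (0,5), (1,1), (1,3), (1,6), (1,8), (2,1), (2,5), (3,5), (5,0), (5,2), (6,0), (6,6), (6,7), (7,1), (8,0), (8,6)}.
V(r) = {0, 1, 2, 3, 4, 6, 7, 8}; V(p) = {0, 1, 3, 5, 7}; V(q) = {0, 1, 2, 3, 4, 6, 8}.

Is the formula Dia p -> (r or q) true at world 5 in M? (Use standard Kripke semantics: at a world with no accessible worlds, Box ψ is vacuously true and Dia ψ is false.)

Recall that Dia ψ holds at a world iff ψ holds at some accessible world.
At 5: Dia p is true, r or q is false, so Dia p -> (r or q) is false.
  At 5: Dia p requires p at some successor in {0, 2}.
    p holds at 0, so Dia p is true at 5.

No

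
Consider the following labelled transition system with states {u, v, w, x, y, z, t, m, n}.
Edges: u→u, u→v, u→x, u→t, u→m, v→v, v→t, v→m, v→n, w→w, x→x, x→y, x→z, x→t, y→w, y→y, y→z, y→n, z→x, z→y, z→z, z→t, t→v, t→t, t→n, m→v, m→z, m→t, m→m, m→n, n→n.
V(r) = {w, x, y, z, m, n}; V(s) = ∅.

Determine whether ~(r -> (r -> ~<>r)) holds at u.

Recall that <>ψ holds at a world iff ψ holds at some accessible world.
At u: r -> (r -> ~<>r) is true, so ~(r -> (r -> ~<>r)) is false.
  At u: r is false, r -> ~<>r is true, so r -> (r -> ~<>r) is true.
    At u: r is false, ~<>r is false, so r -> ~<>r is true.
      At u: <>r is true, so ~<>r is false.

No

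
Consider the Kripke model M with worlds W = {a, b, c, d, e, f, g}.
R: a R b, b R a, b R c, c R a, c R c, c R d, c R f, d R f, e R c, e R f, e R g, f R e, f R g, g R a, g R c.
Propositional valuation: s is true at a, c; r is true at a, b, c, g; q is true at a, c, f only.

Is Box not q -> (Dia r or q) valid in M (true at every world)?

Yes

Recall that Box ψ holds at a world iff ψ holds at every accessible world, and Dia ψ holds iff ψ holds at some accessible world.
Let φ = Box not q -> (Dia r or q). Evaluate φ at each world:
  a (successors {b}): φ is true.
  b (successors {a, c}): φ is true.
  c (successors {a, c, d, f}): φ is true.
  d (successors {f}): φ is true.
  e (successors {c, f, g}): φ is true.
  f (successors {e, g}): φ is true.
  g (successors {a, c}): φ is true.
For instance, at g:
  At g: Box not q is false, Dia r or q is true, so Box not q -> (Dia r or q) is true.
    At g: Box not q requires not q at every successor {a, c}.
      not q fails at a, so Box not q is false at g.
    At g: Dia r is true, q is false, so Dia r or q is true.
      At g: Dia r requires r at some successor in {a, c}.
        r holds at a, so Dia r is true at g.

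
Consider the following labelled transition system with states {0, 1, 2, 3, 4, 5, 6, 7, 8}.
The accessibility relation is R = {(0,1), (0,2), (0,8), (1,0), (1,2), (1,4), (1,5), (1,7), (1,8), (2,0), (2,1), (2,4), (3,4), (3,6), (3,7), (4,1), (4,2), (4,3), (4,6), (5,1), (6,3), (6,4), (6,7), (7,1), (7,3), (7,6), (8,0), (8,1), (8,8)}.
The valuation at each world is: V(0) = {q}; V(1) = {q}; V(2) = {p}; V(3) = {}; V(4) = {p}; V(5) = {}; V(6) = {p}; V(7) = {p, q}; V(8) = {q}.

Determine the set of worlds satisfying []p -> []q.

0, 1, 2, 4, 5, 6, 7, 8

Let φ = []p -> []q. Evaluate φ at each world:
  0 (successors {1, 2, 8}): φ is true.
  1 (successors {0, 2, 4, 5, 7, 8}): φ is true.
  2 (successors {0, 1, 4}): φ is true.
  3 (successors {4, 6, 7}): φ is false.
  4 (successors {1, 2, 3, 6}): φ is true.
  5 (successors {1}): φ is true.
  6 (successors {3, 4, 7}): φ is true.
  7 (successors {1, 3, 6}): φ is true.
  8 (successors {0, 1, 8}): φ is true.
For instance, at 8:
  At 8: []p is false, []q is true, so []p -> []q is true.
    At 8: []p requires p at every successor {0, 1, 8}.
      p fails at 0, so []p is false at 8.
    At 8: []q requires q at every successor {0, 1, 8}.
      At 0: q is true.
      At 1: q is true.
      At 8: q is true.
    So []q is true at 8.
Satisfying worlds: {0, 1, 2, 4, 5, 6, 7, 8}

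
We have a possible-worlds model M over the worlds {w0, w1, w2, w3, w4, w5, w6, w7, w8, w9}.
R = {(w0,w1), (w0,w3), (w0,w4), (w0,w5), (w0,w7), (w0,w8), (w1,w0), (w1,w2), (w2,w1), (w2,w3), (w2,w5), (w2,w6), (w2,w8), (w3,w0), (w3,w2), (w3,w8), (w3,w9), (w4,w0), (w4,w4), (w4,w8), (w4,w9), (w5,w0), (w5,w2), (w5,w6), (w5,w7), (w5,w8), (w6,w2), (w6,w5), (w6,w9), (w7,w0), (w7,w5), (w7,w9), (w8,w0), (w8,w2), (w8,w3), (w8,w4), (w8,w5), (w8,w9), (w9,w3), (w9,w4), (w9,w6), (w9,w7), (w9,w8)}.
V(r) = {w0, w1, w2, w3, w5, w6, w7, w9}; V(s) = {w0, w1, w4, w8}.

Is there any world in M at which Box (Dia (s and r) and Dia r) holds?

Yes

Let φ = Box (Dia (s and r) and Dia r). Evaluate φ at each world:
  w0 (successors {w1, w3, w4, w5, w7, w8}): φ is true.
  w1 (successors {w0, w2}): φ is true.
  w2 (successors {w1, w3, w5, w6, w8}): φ is false.
  w3 (successors {w0, w2, w8, w9}): φ is false.
  w4 (successors {w0, w4, w8, w9}): φ is false.
  w5 (successors {w0, w2, w6, w7, w8}): φ is false.
  w6 (successors {w2, w5, w9}): φ is false.
  w7 (successors {w0, w5, w9}): φ is false.
  w8 (successors {w0, w2, w3, w4, w5, w9}): φ is false.
  w9 (successors {w3, w4, w6, w7, w8}): φ is false.
Detail at w0 (witness):
  At w0: Box (Dia (s and r) and Dia r) requires Dia (s and r) and Dia r at every successor {w1, w3, w4, w5, w7, w8}.
    At w1: Dia (s and r) and Dia r is true.
    At w3: Dia (s and r) and Dia r is true.
    At w4: Dia (s and r) and Dia r is true.
    At w5: Dia (s and r) and Dia r is true.
    At w7: Dia (s and r) and Dia r is true.
    At w8: Dia (s and r) and Dia r is true.
  So Box (Dia (s and r) and Dia r) is true at w0.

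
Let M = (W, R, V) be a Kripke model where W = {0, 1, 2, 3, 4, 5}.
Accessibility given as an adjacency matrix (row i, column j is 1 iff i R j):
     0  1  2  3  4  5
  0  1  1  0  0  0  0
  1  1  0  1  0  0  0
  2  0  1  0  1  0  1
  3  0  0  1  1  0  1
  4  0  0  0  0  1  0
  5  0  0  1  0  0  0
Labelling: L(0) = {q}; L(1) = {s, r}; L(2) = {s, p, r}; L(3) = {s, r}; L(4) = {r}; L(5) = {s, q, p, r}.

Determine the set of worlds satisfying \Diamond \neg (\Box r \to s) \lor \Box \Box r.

3, 4, 5

Let φ = \Diamond \neg (\Box r \to s) \lor \Box \Box r. Evaluate φ at each world:
  0 (successors {0, 1}): φ is false.
  1 (successors {0, 2}): φ is false.
  2 (successors {1, 3, 5}): φ is false.
  3 (successors {2, 3, 5}): φ is true.
  4 (successors {4}): φ is true.
  5 (successors {2}): φ is true.
For instance, at 2:
  At 2: \Diamond \neg (\Box r \to s) is false, \Box \Box r is false, so \Diamond \neg (\Box r \to s) \lor \Box \Box r is false.
    At 2: \Diamond \neg (\Box r \to s) requires \neg (\Box r \to s) at some successor in {1, 3, 5}.
      At 1: \neg (\Box r \to s) is false.
      At 3: \neg (\Box r \to s) is false.
      At 5: \neg (\Box r \to s) is false.
    So \Diamond \neg (\Box r \to s) is false at 2.
    At 2: \Box \Box r requires \Box r at every successor {1, 3, 5}.
      \Box r fails at 1, so \Box \Box r is false at 2.
Satisfying worlds: {3, 4, 5}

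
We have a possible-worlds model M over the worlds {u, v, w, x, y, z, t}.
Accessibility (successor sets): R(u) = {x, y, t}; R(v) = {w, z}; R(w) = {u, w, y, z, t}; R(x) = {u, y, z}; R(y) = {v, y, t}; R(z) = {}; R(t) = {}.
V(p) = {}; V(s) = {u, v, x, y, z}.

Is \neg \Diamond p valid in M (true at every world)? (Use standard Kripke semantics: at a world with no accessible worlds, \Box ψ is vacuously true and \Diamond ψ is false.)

Let φ = \neg \Diamond p. Evaluate φ at each world:
  u (successors {x, y, t}): φ is true.
  v (successors {w, z}): φ is true.
  w (successors {u, w, y, z, t}): φ is true.
  x (successors {u, y, z}): φ is true.
  y (successors {v, y, t}): φ is true.
  z (successors ∅): φ is true.
  t (successors ∅): φ is true.
For instance, at v:
  At v: \Diamond p is false, so \neg \Diamond p is true.
    At v: \Diamond p requires p at some successor in {w, z}.
      At w: p is false.
      At z: p is false.
    So \Diamond p is false at v.

Yes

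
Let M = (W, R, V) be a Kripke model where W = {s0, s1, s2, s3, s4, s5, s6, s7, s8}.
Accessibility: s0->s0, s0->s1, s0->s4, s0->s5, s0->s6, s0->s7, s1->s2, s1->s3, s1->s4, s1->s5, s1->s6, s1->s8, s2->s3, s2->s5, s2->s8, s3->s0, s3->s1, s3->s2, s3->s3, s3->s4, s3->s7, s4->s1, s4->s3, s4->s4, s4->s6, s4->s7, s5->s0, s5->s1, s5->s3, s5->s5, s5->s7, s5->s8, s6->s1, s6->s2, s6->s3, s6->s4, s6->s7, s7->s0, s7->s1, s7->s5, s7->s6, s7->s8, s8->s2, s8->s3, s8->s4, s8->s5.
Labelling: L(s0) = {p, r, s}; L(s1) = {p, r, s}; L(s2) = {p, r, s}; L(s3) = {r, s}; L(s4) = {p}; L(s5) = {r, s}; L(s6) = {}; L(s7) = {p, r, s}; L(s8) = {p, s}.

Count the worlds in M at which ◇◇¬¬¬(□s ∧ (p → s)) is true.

Let φ = ◇◇¬¬¬(□s ∧ (p → s)). Evaluate φ at each world:
  s0 (successors {s0, s1, s4, s5, s6, s7}): φ is true.
  s1 (successors {s2, s3, s4, s5, s6, s8}): φ is true.
  s2 (successors {s3, s5, s8}): φ is true.
  s3 (successors {s0, s1, s2, s3, s4, s7}): φ is true.
  s4 (successors {s1, s3, s4, s6, s7}): φ is true.
  s5 (successors {s0, s1, s3, s5, s7, s8}): φ is true.
  s6 (successors {s1, s2, s3, s4, s7}): φ is true.
  s7 (successors {s0, s1, s5, s6, s8}): φ is true.
  s8 (successors {s2, s3, s4, s5}): φ is true.
For instance, at s1:
  At s1: ◇◇¬¬¬(□s ∧ (p → s)) requires ◇¬¬¬(□s ∧ (p → s)) at some successor in {s2, s3, s4, s5, s6, s8}.
    ◇¬¬¬(□s ∧ (p → s)) holds at s2, so ◇◇¬¬¬(□s ∧ (p → s)) is true at s1.
      At s2: ◇¬¬¬(□s ∧ (p → s)) requires ¬¬¬(□s ∧ (p → s)) at some successor in {s3, s5, s8}.
        ¬¬¬(□s ∧ (p → s)) holds at s3, so ◇¬¬¬(□s ∧ (p → s)) is true at s2.
Satisfying worlds: {s0, s1, s2, s3, s4, s5, s6, s7, s8}

9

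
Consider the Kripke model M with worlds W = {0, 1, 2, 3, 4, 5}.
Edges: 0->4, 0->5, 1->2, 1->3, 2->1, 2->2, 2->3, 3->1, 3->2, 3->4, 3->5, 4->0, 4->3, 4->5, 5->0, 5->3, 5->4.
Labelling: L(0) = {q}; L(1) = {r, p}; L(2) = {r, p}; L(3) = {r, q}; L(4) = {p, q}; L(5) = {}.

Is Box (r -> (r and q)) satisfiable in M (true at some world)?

Recall that Box ψ holds at a world iff ψ holds at every accessible world, and Dia ψ holds iff ψ holds at some accessible world.
Let φ = Box (r -> (r and q)). Evaluate φ at each world:
  0 (successors {4, 5}): φ is true.
  1 (successors {2, 3}): φ is false.
  2 (successors {1, 2, 3}): φ is false.
  3 (successors {1, 2, 4, 5}): φ is false.
  4 (successors {0, 3, 5}): φ is true.
  5 (successors {0, 3, 4}): φ is true.
Detail at 0 (witness):
  At 0: Box (r -> (r and q)) requires r -> (r and q) at every successor {4, 5}.
    At 4: r -> (r and q) is true.
    At 5: r -> (r and q) is true.
  So Box (r -> (r and q)) is true at 0.

Yes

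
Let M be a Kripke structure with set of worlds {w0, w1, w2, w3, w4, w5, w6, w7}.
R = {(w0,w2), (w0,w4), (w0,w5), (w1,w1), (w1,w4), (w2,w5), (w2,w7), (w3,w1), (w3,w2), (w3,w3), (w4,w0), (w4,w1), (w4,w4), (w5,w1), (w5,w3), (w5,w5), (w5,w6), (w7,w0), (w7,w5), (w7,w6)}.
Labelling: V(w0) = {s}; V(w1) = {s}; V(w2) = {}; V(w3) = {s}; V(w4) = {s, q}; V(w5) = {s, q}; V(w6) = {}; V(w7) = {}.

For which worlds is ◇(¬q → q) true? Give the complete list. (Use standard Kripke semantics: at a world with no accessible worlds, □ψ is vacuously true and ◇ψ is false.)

Let φ = ◇(¬q → q). Evaluate φ at each world:
  w0 (successors {w2, w4, w5}): φ is true.
  w1 (successors {w1, w4}): φ is true.
  w2 (successors {w5, w7}): φ is true.
  w3 (successors {w1, w2, w3}): φ is false.
  w4 (successors {w0, w1, w4}): φ is true.
  w5 (successors {w1, w3, w5, w6}): φ is true.
  w6 (successors ∅): φ is false.
  w7 (successors {w0, w5, w6}): φ is true.
For instance, at w3:
  At w3: ◇(¬q → q) requires ¬q → q at some successor in {w1, w2, w3}.
    At w1: ¬q → q is false.
    At w2: ¬q → q is false.
    At w3: ¬q → q is false.
  So ◇(¬q → q) is false at w3.
Satisfying worlds: {w0, w1, w2, w4, w5, w7}

w0, w1, w2, w4, w5, w7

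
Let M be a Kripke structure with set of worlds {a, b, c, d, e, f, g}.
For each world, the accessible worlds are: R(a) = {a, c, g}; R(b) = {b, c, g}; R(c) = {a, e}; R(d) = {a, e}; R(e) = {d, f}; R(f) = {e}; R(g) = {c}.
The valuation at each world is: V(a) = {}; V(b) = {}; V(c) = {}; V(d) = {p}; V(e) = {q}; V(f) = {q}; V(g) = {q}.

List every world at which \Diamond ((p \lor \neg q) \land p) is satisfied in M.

Recall that \Diamond ψ holds at a world iff ψ holds at some accessible world.
Let φ = \Diamond ((p \lor \neg q) \land p). Evaluate φ at each world:
  a (successors {a, c, g}): φ is false.
  b (successors {b, c, g}): φ is false.
  c (successors {a, e}): φ is false.
  d (successors {a, e}): φ is false.
  e (successors {d, f}): φ is true.
  f (successors {e}): φ is false.
  g (successors {c}): φ is false.
For instance, at g:
  At g: \Diamond ((p \lor \neg q) \land p) requires (p \lor \neg q) \land p at some successor in {c}.
    At c: (p \lor \neg q) \land p is false.
  So \Diamond ((p \lor \neg q) \land p) is false at g.
Satisfying worlds: {e}

e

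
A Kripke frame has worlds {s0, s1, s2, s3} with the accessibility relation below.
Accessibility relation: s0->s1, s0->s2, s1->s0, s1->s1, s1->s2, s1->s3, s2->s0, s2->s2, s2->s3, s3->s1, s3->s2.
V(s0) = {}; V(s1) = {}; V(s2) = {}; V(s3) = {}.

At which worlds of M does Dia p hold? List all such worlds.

Let φ = Dia p. Evaluate φ at each world:
  s0 (successors {s1, s2}): φ is false.
  s1 (successors {s0, s1, s2, s3}): φ is false.
  s2 (successors {s0, s2, s3}): φ is false.
  s3 (successors {s1, s2}): φ is false.
For instance, at s1:
  At s1: Dia p requires p at some successor in {s0, s1, s2, s3}.
    At s0: p is false.
    At s1: p is false.
    At s2: p is false.
    At s3: p is false.
  So Dia p is false at s1.
Satisfying worlds: none.

none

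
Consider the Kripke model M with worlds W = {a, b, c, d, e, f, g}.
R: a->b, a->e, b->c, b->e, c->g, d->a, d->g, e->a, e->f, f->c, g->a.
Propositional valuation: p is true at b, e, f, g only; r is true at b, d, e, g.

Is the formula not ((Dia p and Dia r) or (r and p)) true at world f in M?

Yes

At f: (Dia p and Dia r) or (r and p) is false, so not ((Dia p and Dia r) or (r and p)) is true.
  At f: Dia p and Dia r is false, r and p is false, so (Dia p and Dia r) or (r and p) is false.
    At f: Dia p is false, Dia r is false, so Dia p and Dia r is false.
      At f: Dia p requires p at some successor in {c}.
        At c: p is false.
      So Dia p is false at f.
      At f: Dia r requires r at some successor in {c}.
        At c: r is false.
      So Dia r is false at f.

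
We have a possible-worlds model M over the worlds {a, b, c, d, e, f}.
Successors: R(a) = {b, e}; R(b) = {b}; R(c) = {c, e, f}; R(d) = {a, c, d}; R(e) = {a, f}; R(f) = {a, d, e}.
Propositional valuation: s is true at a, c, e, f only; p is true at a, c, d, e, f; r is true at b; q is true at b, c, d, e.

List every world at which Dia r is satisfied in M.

a, b

Recall that Dia ψ holds at a world iff ψ holds at some accessible world.
Let φ = Dia r. Evaluate φ at each world:
  a (successors {b, e}): φ is true.
  b (successors {b}): φ is true.
  c (successors {c, e, f}): φ is false.
  d (successors {a, c, d}): φ is false.
  e (successors {a, f}): φ is false.
  f (successors {a, d, e}): φ is false.
For instance, at a:
  At a: Dia r requires r at some successor in {b, e}.
    r holds at b, so Dia r is true at a.
Satisfying worlds: {a, b}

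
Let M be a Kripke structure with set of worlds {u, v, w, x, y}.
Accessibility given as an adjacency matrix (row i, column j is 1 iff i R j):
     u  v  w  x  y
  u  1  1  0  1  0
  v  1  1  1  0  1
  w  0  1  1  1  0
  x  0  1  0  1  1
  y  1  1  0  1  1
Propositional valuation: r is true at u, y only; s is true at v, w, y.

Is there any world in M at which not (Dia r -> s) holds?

Yes

Let φ = not (Dia r -> s). Evaluate φ at each world:
  u (successors {u, v, x}): φ is true.
  v (successors {u, v, w, y}): φ is false.
  w (successors {v, w, x}): φ is false.
  x (successors {v, x, y}): φ is true.
  y (successors {u, v, x, y}): φ is false.
Detail at u (witness):
  At u: Dia r -> s is false, so not (Dia r -> s) is true.
    At u: Dia r is true, s is false, so Dia r -> s is false.
      At u: Dia r requires r at some successor in {u, v, x}.
        r holds at u, so Dia r is true at u.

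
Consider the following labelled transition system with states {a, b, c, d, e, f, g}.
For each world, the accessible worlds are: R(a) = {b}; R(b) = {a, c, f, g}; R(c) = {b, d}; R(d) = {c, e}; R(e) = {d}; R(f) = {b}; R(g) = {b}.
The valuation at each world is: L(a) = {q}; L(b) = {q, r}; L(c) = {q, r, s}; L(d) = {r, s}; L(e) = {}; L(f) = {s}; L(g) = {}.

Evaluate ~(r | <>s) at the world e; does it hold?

At e: r | <>s is true, so ~(r | <>s) is false.
  At e: r is false, <>s is true, so r | <>s is true.
    At e: <>s requires s at some successor in {d}.
      s holds at d, so <>s is true at e.

No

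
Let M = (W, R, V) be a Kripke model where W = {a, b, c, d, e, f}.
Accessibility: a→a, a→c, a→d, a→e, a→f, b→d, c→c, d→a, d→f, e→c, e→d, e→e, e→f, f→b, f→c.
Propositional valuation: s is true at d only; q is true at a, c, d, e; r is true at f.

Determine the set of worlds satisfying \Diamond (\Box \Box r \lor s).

Recall that \Box ψ holds at a world iff ψ holds at every accessible world, and \Diamond ψ holds iff ψ holds at some accessible world.
Let φ = \Diamond (\Box \Box r \lor s). Evaluate φ at each world:
  a (successors {a, c, d, e, f}): φ is true.
  b (successors {d}): φ is true.
  c (successors {c}): φ is false.
  d (successors {a, f}): φ is false.
  e (successors {c, d, e, f}): φ is true.
  f (successors {b, c}): φ is false.
For instance, at d:
  At d: \Diamond (\Box \Box r \lor s) requires \Box \Box r \lor s at some successor in {a, f}.
    At a: \Box \Box r \lor s is false.
    At f: \Box \Box r \lor s is false.
  So \Diamond (\Box \Box r \lor s) is false at d.
Satisfying worlds: {a, b, e}

a, b, e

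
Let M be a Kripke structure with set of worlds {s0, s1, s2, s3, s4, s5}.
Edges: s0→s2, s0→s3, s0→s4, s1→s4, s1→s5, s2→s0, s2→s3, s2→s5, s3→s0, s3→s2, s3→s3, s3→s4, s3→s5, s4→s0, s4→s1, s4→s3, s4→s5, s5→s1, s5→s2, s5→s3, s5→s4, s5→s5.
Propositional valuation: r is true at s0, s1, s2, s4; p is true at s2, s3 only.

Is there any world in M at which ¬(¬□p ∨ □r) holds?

No

Let φ = ¬(¬□p ∨ □r). Evaluate φ at each world:
  s0 (successors {s2, s3, s4}): φ is false.
  s1 (successors {s4, s5}): φ is false.
  s2 (successors {s0, s3, s5}): φ is false.
  s3 (successors {s0, s2, s3, s4, s5}): φ is false.
  s4 (successors {s0, s1, s3, s5}): φ is false.
  s5 (successors {s1, s2, s3, s4, s5}): φ is false.
For instance, at s2:
  At s2: ¬□p ∨ □r is true, so ¬(¬□p ∨ □r) is false.
    At s2: ¬□p is true, □r is false, so ¬□p ∨ □r is true.
      At s2: □p is false, so ¬□p is true.
      At s2: □r requires r at every successor {s0, s3, s5}.
        r fails at s3, so □r is false at s2.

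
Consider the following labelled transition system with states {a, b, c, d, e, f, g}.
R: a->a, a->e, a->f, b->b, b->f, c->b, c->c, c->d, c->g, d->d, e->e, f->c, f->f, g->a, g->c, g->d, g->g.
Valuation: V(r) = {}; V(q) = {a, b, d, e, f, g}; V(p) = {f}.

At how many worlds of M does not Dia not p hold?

0

Let φ = not Dia not p. Evaluate φ at each world:
  a (successors {a, e, f}): φ is false.
  b (successors {b, f}): φ is false.
  c (successors {b, c, d, g}): φ is false.
  d (successors {d}): φ is false.
  e (successors {e}): φ is false.
  f (successors {c, f}): φ is false.
  g (successors {a, c, d, g}): φ is false.
For instance, at b:
  At b: Dia not p is true, so not Dia not p is false.
    At b: Dia not p requires not p at some successor in {b, f}.
      not p holds at b, so Dia not p is true at b.
Satisfying worlds: none.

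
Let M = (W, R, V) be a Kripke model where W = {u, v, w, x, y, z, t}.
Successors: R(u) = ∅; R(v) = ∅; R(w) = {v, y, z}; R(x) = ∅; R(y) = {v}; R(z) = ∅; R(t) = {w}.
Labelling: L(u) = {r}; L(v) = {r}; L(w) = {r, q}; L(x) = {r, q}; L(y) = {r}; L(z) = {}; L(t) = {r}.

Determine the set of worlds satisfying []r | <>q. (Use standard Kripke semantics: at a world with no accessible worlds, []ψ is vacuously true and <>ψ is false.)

Let φ = []r | <>q. Evaluate φ at each world:
  u (successors ∅): φ is true.
  v (successors ∅): φ is true.
  w (successors {v, y, z}): φ is false.
  x (successors ∅): φ is true.
  y (successors {v}): φ is true.
  z (successors ∅): φ is true.
  t (successors {w}): φ is true.
For instance, at t:
  At t: []r is true, <>q is true, so []r | <>q is true.
    At t: []r requires r at every successor {w}.
      At w: r is true.
    So []r is true at t.
    At t: <>q requires q at some successor in {w}.
      q holds at w, so <>q is true at t.
Satisfying worlds: {u, v, x, y, z, t}

u, v, x, y, z, t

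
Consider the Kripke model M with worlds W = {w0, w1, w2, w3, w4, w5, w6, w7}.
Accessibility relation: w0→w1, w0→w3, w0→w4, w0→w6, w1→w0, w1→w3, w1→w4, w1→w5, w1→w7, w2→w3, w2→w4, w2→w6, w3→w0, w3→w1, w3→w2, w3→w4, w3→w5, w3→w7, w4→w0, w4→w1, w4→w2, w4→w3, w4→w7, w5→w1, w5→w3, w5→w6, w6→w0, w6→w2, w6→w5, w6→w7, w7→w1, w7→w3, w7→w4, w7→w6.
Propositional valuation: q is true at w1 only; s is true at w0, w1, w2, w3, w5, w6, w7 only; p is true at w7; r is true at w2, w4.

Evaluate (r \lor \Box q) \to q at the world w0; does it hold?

Recall that \Box ψ holds at a world iff ψ holds at every accessible world, and \Diamond ψ holds iff ψ holds at some accessible world.
At w0: r \lor \Box q is false, q is false, so (r \lor \Box q) \to q is true.
  At w0: r is false, \Box q is false, so r \lor \Box q is false.
    At w0: \Box q requires q at every successor {w1, w3, w4, w6}.
      q fails at w3, so \Box q is false at w0.

Yes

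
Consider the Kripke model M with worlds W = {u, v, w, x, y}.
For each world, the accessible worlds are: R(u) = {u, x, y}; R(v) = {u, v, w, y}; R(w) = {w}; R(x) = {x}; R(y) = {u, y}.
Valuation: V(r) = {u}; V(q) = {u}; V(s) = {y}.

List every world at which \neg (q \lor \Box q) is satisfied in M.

v, w, x, y

Recall that \Box ψ holds at a world iff ψ holds at every accessible world, and \Diamond ψ holds iff ψ holds at some accessible world.
Let φ = \neg (q \lor \Box q). Evaluate φ at each world:
  u (successors {u, x, y}): φ is false.
  v (successors {u, v, w, y}): φ is true.
  w (successors {w}): φ is true.
  x (successors {x}): φ is true.
  y (successors {u, y}): φ is true.
For instance, at v:
  At v: q \lor \Box q is false, so \neg (q \lor \Box q) is true.
    At v: q is false, \Box q is false, so q \lor \Box q is false.
      At v: \Box q requires q at every successor {u, v, w, y}.
        q fails at v, so \Box q is false at v.
Satisfying worlds: {v, w, x, y}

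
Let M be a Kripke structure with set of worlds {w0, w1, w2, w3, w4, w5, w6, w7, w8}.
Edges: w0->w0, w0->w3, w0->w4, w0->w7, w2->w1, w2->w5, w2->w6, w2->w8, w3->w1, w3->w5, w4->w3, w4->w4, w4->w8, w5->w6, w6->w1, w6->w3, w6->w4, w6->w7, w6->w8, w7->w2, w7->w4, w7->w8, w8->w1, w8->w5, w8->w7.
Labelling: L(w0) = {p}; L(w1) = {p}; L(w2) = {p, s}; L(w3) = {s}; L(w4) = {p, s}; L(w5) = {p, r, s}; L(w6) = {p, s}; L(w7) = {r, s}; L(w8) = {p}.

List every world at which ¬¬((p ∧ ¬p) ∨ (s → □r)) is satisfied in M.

Let φ = ¬¬((p ∧ ¬p) ∨ (s → □r)). Evaluate φ at each world:
  w0 (successors {w0, w3, w4, w7}): φ is true.
  w1 (successors ∅): φ is true.
  w2 (successors {w1, w5, w6, w8}): φ is false.
  w3 (successors {w1, w5}): φ is false.
  w4 (successors {w3, w4, w8}): φ is false.
  w5 (successors {w6}): φ is false.
  w6 (successors {w1, w3, w4, w7, w8}): φ is false.
  w7 (successors {w2, w4, w8}): φ is false.
  w8 (successors {w1, w5, w7}): φ is true.
For instance, at w3:
  At w3: ¬((p ∧ ¬p) ∨ (s → □r)) is true, so ¬¬((p ∧ ¬p) ∨ (s → □r)) is false.
    At w3: (p ∧ ¬p) ∨ (s → □r) is false, so ¬((p ∧ ¬p) ∨ (s → □r)) is true.
      At w3: p ∧ ¬p is false, s → □r is false, so (p ∧ ¬p) ∨ (s → □r) is false.
Satisfying worlds: {w0, w1, w8}

w0, w1, w8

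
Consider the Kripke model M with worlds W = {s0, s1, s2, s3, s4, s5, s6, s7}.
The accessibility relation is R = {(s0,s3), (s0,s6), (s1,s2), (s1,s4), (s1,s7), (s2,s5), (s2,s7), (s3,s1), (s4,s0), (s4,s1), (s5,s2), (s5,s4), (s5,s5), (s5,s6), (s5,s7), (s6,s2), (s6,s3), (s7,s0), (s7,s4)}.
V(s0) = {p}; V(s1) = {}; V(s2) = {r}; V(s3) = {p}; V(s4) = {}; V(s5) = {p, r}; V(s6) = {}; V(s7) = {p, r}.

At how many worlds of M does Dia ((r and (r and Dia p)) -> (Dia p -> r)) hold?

Let φ = Dia ((r and (r and Dia p)) -> (Dia p -> r)). Evaluate φ at each world:
  s0 (successors {s3, s6}): φ is true.
  s1 (successors {s2, s4, s7}): φ is true.
  s2 (successors {s5, s7}): φ is true.
  s3 (successors {s1}): φ is true.
  s4 (successors {s0, s1}): φ is true.
  s5 (successors {s2, s4, s5, s6, s7}): φ is true.
  s6 (successors {s2, s3}): φ is true.
  s7 (successors {s0, s4}): φ is true.
For instance, at s3:
  At s3: Dia ((r and (r and Dia p)) -> (Dia p -> r)) requires (r and (r and Dia p)) -> (Dia p -> r) at some successor in {s1}.
    (r and (r and Dia p)) -> (Dia p -> r) holds at s1, so Dia ((r and (r and Dia p)) -> (Dia p -> r)) is true at s3.
      At s1: r and (r and Dia p) is false, Dia p -> r is false, so (r and (r and Dia p)) -> (Dia p -> r) is true.
Satisfying worlds: {s0, s1, s2, s3, s4, s5, s6, s7}

8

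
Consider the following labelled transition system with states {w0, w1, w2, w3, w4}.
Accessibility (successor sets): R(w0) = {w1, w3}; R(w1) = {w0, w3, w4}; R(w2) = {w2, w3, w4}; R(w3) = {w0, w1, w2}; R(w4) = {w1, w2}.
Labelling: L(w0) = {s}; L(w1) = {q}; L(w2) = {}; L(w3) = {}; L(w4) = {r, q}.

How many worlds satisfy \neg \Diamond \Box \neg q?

5

Let φ = \neg \Diamond \Box \neg q. Evaluate φ at each world:
  w0 (successors {w1, w3}): φ is true.
  w1 (successors {w0, w3, w4}): φ is true.
  w2 (successors {w2, w3, w4}): φ is true.
  w3 (successors {w0, w1, w2}): φ is true.
  w4 (successors {w1, w2}): φ is true.
For instance, at w1:
  At w1: \Diamond \Box \neg q is false, so \neg \Diamond \Box \neg q is true.
    At w1: \Diamond \Box \neg q requires \Box \neg q at some successor in {w0, w3, w4}.
      At w0: \Box \neg q is false.
      At w3: \Box \neg q is false.
      At w4: \Box \neg q is false.
    So \Diamond \Box \neg q is false at w1.
Satisfying worlds: {w0, w1, w2, w3, w4}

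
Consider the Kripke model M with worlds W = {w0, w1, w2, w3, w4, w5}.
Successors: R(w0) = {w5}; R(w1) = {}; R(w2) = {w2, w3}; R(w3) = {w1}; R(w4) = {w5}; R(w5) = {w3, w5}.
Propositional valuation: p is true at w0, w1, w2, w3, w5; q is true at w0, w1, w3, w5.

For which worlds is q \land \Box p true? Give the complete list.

Let φ = q \land \Box p. Evaluate φ at each world:
  w0 (successors {w5}): φ is true.
  w1 (successors ∅): φ is true.
  w2 (successors {w2, w3}): φ is false.
  w3 (successors {w1}): φ is true.
  w4 (successors {w5}): φ is false.
  w5 (successors {w3, w5}): φ is true.
For instance, at w5:
  At w5: q is true, \Box p is true, so q \land \Box p is true.
    At w5: \Box p requires p at every successor {w3, w5}.
      At w3: p is true.
      At w5: p is true.
    So \Box p is true at w5.
Satisfying worlds: {w0, w1, w3, w5}

w0, w1, w3, w5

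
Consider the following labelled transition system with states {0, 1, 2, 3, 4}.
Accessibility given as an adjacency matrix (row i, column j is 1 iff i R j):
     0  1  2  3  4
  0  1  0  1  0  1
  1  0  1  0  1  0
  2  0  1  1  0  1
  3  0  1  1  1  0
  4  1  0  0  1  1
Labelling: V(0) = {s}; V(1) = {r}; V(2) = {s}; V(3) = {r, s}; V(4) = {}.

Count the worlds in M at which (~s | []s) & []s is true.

Let φ = (~s | []s) & []s. Evaluate φ at each world:
  0 (successors {0, 2, 4}): φ is false.
  1 (successors {1, 3}): φ is false.
  2 (successors {1, 2, 4}): φ is false.
  3 (successors {1, 2, 3}): φ is false.
  4 (successors {0, 3, 4}): φ is false.
For instance, at 4:
  At 4: ~s | []s is true, []s is false, so (~s | []s) & []s is false.
    At 4: ~s is true, []s is false, so ~s | []s is true.
      At 4: []s requires s at every successor {0, 3, 4}.
        s fails at 4, so []s is false at 4.
    At 4: []s requires s at every successor {0, 3, 4}.
      s fails at 4, so []s is false at 4.
Satisfying worlds: none.

0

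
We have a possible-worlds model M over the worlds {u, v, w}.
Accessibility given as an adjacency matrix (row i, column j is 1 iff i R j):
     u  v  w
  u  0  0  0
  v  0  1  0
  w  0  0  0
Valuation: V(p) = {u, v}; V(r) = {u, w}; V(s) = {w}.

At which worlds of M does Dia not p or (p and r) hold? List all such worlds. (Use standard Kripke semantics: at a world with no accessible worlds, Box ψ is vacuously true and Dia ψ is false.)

u

Let φ = Dia not p or (p and r). Evaluate φ at each world:
  u (successors ∅): φ is true.
  v (successors {v}): φ is false.
  w (successors ∅): φ is false.
For instance, at v:
  At v: Dia not p is false, p and r is false, so Dia not p or (p and r) is false.
    At v: Dia not p requires not p at some successor in {v}.
      At v: not p is false.
    So Dia not p is false at v.
Satisfying worlds: {u}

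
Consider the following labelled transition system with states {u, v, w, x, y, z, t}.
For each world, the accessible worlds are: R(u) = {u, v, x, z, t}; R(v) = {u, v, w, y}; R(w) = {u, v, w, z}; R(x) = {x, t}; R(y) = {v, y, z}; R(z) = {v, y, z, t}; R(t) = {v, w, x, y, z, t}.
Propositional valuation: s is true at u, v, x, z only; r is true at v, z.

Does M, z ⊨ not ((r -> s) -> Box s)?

At z: (r -> s) -> Box s is false, so not ((r -> s) -> Box s) is true.
  At z: r -> s is true, Box s is false, so (r -> s) -> Box s is false.
    At z: Box s requires s at every successor {v, y, z, t}.
      s fails at y, so Box s is false at z.

Yes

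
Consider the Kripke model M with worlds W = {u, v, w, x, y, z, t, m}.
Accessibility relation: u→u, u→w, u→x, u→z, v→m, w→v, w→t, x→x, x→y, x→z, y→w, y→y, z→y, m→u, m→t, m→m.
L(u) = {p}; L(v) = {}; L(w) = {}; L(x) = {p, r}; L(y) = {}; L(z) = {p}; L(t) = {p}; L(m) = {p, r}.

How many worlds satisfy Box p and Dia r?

2

Let φ = Box p and Dia r. Evaluate φ at each world:
  u (successors {u, w, x, z}): φ is false.
  v (successors {m}): φ is true.
  w (successors {v, t}): φ is false.
  x (successors {x, y, z}): φ is false.
  y (successors {w, y}): φ is false.
  z (successors {y}): φ is false.
  t (successors ∅): φ is false.
  m (successors {u, t, m}): φ is true.
For instance, at y:
  At y: Box p is false, Dia r is false, so Box p and Dia r is false.
    At y: Box p requires p at every successor {w, y}.
      p fails at w, so Box p is false at y.
    At y: Dia r requires r at some successor in {w, y}.
      At w: r is false.
      At y: r is false.
    So Dia r is false at y.
Satisfying worlds: {v, m}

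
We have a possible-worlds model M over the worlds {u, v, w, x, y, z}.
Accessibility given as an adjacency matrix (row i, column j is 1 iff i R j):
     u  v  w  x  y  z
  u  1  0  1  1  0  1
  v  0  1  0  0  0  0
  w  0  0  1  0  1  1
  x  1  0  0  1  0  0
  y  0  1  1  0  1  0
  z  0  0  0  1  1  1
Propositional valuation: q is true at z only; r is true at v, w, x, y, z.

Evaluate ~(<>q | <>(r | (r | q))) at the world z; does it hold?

No

At z: <>q | <>(r | (r | q)) is true, so ~(<>q | <>(r | (r | q))) is false.
  At z: <>q is true, <>(r | (r | q)) is true, so <>q | <>(r | (r | q)) is true.
    At z: <>q requires q at some successor in {x, y, z}.
      q holds at z, so <>q is true at z.
    At z: <>(r | (r | q)) requires r | (r | q) at some successor in {x, y, z}.
      r | (r | q) holds at x, so <>(r | (r | q)) is true at z.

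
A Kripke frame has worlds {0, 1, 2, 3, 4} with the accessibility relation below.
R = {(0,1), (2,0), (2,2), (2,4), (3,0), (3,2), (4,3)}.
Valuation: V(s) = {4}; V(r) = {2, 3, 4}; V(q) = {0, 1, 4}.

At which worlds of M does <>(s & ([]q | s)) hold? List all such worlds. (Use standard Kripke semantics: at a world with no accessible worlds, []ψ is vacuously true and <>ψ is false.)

Recall that []ψ holds at a world iff ψ holds at every accessible world, and <>ψ holds iff ψ holds at some accessible world.
Let φ = <>(s & ([]q | s)). Evaluate φ at each world:
  0 (successors {1}): φ is false.
  1 (successors ∅): φ is false.
  2 (successors {0, 2, 4}): φ is true.
  3 (successors {0, 2}): φ is false.
  4 (successors {3}): φ is false.
For instance, at 3:
  At 3: <>(s & ([]q | s)) requires s & ([]q | s) at some successor in {0, 2}.
    At 0: s & ([]q | s) is false.
    At 2: s & ([]q | s) is false.
  So <>(s & ([]q | s)) is false at 3.
Satisfying worlds: {2}

2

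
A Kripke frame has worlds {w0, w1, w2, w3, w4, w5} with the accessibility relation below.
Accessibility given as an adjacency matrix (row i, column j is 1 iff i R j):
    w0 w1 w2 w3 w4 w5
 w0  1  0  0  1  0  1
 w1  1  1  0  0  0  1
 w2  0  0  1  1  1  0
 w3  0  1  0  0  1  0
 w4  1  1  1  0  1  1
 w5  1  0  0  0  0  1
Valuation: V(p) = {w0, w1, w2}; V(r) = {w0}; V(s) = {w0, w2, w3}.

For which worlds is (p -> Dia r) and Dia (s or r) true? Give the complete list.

w0, w1, w4, w5

Let φ = (p -> Dia r) and Dia (s or r). Evaluate φ at each world:
  w0 (successors {w0, w3, w5}): φ is true.
  w1 (successors {w0, w1, w5}): φ is true.
  w2 (successors {w2, w3, w4}): φ is false.
  w3 (successors {w1, w4}): φ is false.
  w4 (successors {w0, w1, w2, w4, w5}): φ is true.
  w5 (successors {w0, w5}): φ is true.
For instance, at w2:
  At w2: p -> Dia r is false, Dia (s or r) is true, so (p -> Dia r) and Dia (s or r) is false.
    At w2: p is true, Dia r is false, so p -> Dia r is false.
      At w2: Dia r requires r at some successor in {w2, w3, w4}.
        At w2: r is false.
        At w3: r is false.
        At w4: r is false.
      So Dia r is false at w2.
    At w2: Dia (s or r) requires s or r at some successor in {w2, w3, w4}.
      s or r holds at w2, so Dia (s or r) is true at w2.
Satisfying worlds: {w0, w1, w4, w5}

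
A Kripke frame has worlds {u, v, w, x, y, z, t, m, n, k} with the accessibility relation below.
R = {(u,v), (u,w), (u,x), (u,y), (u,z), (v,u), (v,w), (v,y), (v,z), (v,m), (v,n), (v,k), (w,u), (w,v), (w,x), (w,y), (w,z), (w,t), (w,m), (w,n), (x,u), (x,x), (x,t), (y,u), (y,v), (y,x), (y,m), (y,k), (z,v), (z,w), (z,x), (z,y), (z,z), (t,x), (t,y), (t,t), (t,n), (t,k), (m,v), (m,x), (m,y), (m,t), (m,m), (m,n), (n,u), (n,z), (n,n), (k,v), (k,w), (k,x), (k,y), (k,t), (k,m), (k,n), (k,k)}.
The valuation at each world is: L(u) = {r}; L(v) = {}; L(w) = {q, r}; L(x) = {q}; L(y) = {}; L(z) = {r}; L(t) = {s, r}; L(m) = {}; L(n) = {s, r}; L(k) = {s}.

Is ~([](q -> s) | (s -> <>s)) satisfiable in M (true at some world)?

No

Let φ = ~([](q -> s) | (s -> <>s)). Evaluate φ at each world:
  u (successors {v, w, x, y, z}): φ is false.
  v (successors {u, w, y, z, m, n, k}): φ is false.
  w (successors {u, v, x, y, z, t, m, n}): φ is false.
  x (successors {u, x, t}): φ is false.
  y (successors {u, v, x, m, k}): φ is false.
  z (successors {v, w, x, y, z}): φ is false.
  t (successors {x, y, t, n, k}): φ is false.
  m (successors {v, x, y, t, m, n}): φ is false.
  n (successors {u, z, n}): φ is false.
  k (successors {v, w, x, y, t, m, n, k}): φ is false.
For instance, at k:
  At k: [](q -> s) | (s -> <>s) is true, so ~([](q -> s) | (s -> <>s)) is false.
    At k: [](q -> s) is false, s -> <>s is true, so [](q -> s) | (s -> <>s) is true.
      At k: [](q -> s) requires q -> s at every successor {v, w, x, y, t, m, n, k}.
        q -> s fails at w, so [](q -> s) is false at k.
      At k: s is true, <>s is true, so s -> <>s is true.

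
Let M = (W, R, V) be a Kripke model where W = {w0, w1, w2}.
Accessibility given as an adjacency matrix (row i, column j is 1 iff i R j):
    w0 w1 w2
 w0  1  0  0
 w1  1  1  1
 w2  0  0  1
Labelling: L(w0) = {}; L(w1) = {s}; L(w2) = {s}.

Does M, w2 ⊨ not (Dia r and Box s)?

Recall that Box ψ holds at a world iff ψ holds at every accessible world, and Dia ψ holds iff ψ holds at some accessible world.
At w2: Dia r and Box s is false, so not (Dia r and Box s) is true.
  At w2: Dia r is false, Box s is true, so Dia r and Box s is false.
    At w2: Dia r requires r at some successor in {w2}.
      At w2: r is false.
    So Dia r is false at w2.
    At w2: Box s requires s at every successor {w2}.
      At w2: s is true.
    So Box s is true at w2.

Yes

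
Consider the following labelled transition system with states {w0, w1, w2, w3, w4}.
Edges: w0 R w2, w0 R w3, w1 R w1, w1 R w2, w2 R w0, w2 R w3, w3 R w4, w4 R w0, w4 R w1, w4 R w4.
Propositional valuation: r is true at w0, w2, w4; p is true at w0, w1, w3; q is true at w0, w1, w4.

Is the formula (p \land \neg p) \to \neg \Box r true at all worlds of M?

Let φ = (p \land \neg p) \to \neg \Box r. Evaluate φ at each world:
  w0 (successors {w2, w3}): φ is true.
  w1 (successors {w1, w2}): φ is true.
  w2 (successors {w0, w3}): φ is true.
  w3 (successors {w4}): φ is true.
  w4 (successors {w0, w1, w4}): φ is true.
For instance, at w4:
  At w4: p \land \neg p is false, \neg \Box r is true, so (p \land \neg p) \to \neg \Box r is true.
    At w4: \Box r is false, so \neg \Box r is true.
      At w4: \Box r requires r at every successor {w0, w1, w4}.
        r fails at w1, so \Box r is false at w4.

Yes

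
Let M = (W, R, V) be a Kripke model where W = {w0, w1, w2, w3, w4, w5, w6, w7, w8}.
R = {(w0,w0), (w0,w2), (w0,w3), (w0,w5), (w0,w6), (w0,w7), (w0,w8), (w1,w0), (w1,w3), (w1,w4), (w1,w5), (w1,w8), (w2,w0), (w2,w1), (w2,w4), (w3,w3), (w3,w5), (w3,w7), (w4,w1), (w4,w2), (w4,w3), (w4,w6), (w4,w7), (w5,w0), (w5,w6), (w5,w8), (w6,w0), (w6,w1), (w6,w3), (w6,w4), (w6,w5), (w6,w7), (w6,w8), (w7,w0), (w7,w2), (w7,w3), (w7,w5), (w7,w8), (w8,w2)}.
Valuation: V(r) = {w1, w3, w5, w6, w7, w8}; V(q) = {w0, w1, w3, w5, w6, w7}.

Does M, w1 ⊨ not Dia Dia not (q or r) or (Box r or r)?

Recall that Box ψ holds at a world iff ψ holds at every accessible world, and Dia ψ holds iff ψ holds at some accessible world.
At w1: not Dia Dia not (q or r) is false, Box r or r is true, so not Dia Dia not (q or r) or (Box r or r) is true.
  At w1: Dia Dia not (q or r) is true, so not Dia Dia not (q or r) is false.
    At w1: Dia Dia not (q or r) requires Dia not (q or r) at some successor in {w0, w3, w4, w5, w8}.
      Dia not (q or r) holds at w0, so Dia Dia not (q or r) is true at w1.
  At w1: Box r is false, r is true, so Box r or r is true.
    At w1: Box r requires r at every successor {w0, w3, w4, w5, w8}.
      r fails at w0, so Box r is false at w1.

Yes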